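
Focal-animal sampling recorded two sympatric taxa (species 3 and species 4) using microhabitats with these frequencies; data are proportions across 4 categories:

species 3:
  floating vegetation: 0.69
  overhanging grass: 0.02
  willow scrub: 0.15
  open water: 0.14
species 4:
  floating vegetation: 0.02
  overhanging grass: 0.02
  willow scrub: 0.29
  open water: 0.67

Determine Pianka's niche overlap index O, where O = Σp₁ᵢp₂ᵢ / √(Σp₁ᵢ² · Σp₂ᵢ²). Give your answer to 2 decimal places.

Σ p₁ᵢp₂ᵢ = 0.0138 + 0.0004 + 0.0435 + 0.0938 = 0.1515
Σp_1ᵢ² = 0.69² + 0.02² + 0.15² + 0.14² = 0.4761 + 0.0004 + 0.0225 + 0.0196 = 0.5186
Σp_2ᵢ² = 0.02² + 0.02² + 0.29² + 0.67² = 0.0004 + 0.0004 + 0.0841 + 0.4489 = 0.5338
O = 0.1515 / √(0.5186 × 0.5338) = 0.1515 / 0.52615 = 0.2879

0.29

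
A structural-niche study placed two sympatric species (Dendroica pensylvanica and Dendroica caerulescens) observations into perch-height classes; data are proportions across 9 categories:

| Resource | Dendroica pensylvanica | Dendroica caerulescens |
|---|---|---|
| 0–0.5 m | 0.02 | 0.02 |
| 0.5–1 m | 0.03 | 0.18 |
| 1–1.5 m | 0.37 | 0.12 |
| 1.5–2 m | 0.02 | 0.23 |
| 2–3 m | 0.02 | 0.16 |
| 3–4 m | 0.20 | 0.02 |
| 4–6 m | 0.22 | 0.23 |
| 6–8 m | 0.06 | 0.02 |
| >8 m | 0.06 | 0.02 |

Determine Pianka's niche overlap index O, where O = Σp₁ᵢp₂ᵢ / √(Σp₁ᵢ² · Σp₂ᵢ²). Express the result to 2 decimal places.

Σ p₁ᵢp₂ᵢ = 0.0004 + 0.0054 + 0.0444 + 0.0046 + 0.0032 + 0.0040 + 0.0506 + 0.0012 + 0.0012 = 0.1150
Σp_1ᵢ² = 0.02² + 0.03² + 0.37² + 0.02² + 0.02² + 0.20² + 0.22² + 0.06² + 0.06² = 0.0004 + 0.0009 + 0.1369 + 0.0004 + 0.0004 + 0.0400 + 0.0484 + 0.0036 + 0.0036 = 0.2346
Σp_2ᵢ² = 0.02² + 0.18² + 0.12² + 0.23² + 0.16² + 0.02² + 0.23² + 0.02² + 0.02² = 0.0004 + 0.0324 + 0.0144 + 0.0529 + 0.0256 + 0.0004 + 0.0529 + 0.0004 + 0.0004 = 0.1798
O = 0.1150 / √(0.2346 × 0.1798) = 0.1150 / 0.20538 = 0.5599

0.56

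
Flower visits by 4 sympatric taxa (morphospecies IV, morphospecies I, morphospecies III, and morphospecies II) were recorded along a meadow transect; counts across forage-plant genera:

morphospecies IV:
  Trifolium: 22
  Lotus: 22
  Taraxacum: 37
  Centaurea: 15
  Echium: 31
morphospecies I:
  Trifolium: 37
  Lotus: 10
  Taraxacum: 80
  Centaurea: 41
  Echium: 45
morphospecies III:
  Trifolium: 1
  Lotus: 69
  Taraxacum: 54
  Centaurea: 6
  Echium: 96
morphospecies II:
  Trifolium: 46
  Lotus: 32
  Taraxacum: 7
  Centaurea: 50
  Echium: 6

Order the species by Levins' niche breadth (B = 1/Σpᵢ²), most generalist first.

Proportions for morphospecies IV (n=127): 22/127=0.1732, 22/127=0.1732, 37/127=0.2913, 15/127=0.1181, 31/127=0.2441
Proportions for morphospecies I (n=213): 37/213=0.1737, 10/213=0.0469, 80/213=0.3756, 41/213=0.1925, 45/213=0.2113
Proportions for morphospecies III (n=226): 1/226=0.0044, 69/226=0.3053, 54/226=0.2389, 6/226=0.0265, 96/226=0.4248
Proportions for morphospecies II (n=141): 46/141=0.3262, 32/141=0.2270, 7/141=0.0496, 50/141=0.3546, 6/141=0.0426
Σp_IVᵢ² = 0.1732² + 0.1732² + 0.2913² + 0.1181² + 0.2441² = 0.029998 + 0.029998 + 0.084856 + 0.013948 + 0.059585 = 0.218385
B_IV = 1 / 0.218385 = 4.5791
Σp_Iᵢ² = 0.1737² + 0.0469² + 0.3756² + 0.1925² + 0.2113² = 0.030172 + 0.002200 + 0.141075 + 0.037056 + 0.044648 = 0.255151
B_I = 1 / 0.255151 = 3.9192
Σp_IIIᵢ² = 0.0044² + 0.3053² + 0.2389² + 0.0265² + 0.4248² = 0.000019 + 0.093208 + 0.057073 + 0.000702 + 0.180455 = 0.331457
B_III = 1 / 0.331457 = 3.0170
Σp_IIᵢ² = 0.3262² + 0.2270² + 0.0496² + 0.3546² + 0.0426² = 0.106406 + 0.051529 + 0.002460 + 0.125741 + 0.001815 = 0.287951
B_II = 1 / 0.287951 = 3.4728
Ranking by B (broadest → narrowest): morphospecies IV (4.58) > morphospecies I (3.92) > morphospecies II (3.47) > morphospecies III (3.02)

morphospecies IV > morphospecies I > morphospecies II > morphospecies III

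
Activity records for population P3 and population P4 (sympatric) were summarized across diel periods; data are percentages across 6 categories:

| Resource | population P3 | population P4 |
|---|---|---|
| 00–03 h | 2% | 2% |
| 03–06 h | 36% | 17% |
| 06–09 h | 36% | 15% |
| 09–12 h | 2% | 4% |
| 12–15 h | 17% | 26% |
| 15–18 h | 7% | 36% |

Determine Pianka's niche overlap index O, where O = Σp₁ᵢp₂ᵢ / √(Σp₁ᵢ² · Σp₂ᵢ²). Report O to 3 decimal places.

0.685

Convert percentages to proportions (divide by 100).
Σ p₁ᵢp₂ᵢ = 0.0004 + 0.0612 + 0.0540 + 0.0008 + 0.0442 + 0.0252 = 0.1858
Σp_1ᵢ² = 0.02² + 0.36² + 0.36² + 0.02² + 0.17² + 0.07² = 0.0004 + 0.1296 + 0.1296 + 0.0004 + 0.0289 + 0.0049 = 0.2938
Σp_2ᵢ² = 0.02² + 0.17² + 0.15² + 0.04² + 0.26² + 0.36² = 0.0004 + 0.0289 + 0.0225 + 0.0016 + 0.0676 + 0.1296 = 0.2506
O = 0.1858 / √(0.2938 × 0.2506) = 0.1858 / 0.271342 = 0.68474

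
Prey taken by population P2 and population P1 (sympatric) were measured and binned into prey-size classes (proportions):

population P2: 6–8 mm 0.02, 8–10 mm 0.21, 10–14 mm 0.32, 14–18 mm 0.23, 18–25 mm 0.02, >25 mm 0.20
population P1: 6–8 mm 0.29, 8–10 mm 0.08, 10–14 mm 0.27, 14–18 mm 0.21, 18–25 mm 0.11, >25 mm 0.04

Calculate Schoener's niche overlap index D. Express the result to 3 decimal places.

0.640

Σ|p₁ᵢ − p₂ᵢ| = 0.27 + 0.13 + 0.05 + 0.02 + 0.09 + 0.16 = 0.72
D = 1 − ½ × 0.72 = 1 − 0.360 = 0.64000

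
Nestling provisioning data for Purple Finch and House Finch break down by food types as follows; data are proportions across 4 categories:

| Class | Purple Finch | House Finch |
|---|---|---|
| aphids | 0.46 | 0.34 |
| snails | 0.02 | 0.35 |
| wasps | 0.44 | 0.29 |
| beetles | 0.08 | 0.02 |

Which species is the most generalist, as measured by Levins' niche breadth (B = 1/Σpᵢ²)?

Σp_Purpᵢ² = 0.46² + 0.02² + 0.44² + 0.08² = 0.2116 + 0.0004 + 0.1936 + 0.0064 = 0.4120
B_Purp = 1 / 0.4120 = 2.4272
Σp_Housᵢ² = 0.34² + 0.35² + 0.29² + 0.02² = 0.1156 + 0.1225 + 0.0841 + 0.0004 = 0.3226
B_Hous = 1 / 0.3226 = 3.0998
Highest B → broadest niche (most generalist): House Finch (B = 3.10).

House Finch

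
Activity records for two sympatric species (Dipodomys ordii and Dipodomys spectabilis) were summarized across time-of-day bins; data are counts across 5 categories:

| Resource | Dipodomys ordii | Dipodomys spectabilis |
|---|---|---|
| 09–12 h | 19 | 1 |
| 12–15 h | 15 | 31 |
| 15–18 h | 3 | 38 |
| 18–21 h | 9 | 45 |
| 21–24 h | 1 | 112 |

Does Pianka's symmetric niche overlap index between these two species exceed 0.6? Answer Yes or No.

Proportions for Dipodomys ordii (n=47): 19/47=0.4043, 15/47=0.3191, 3/47=0.0638, 9/47=0.1915, 1/47=0.0213
Proportions for Dipodomys spectabilis (n=227): 1/227=0.0044, 31/227=0.1366, 38/227=0.1674, 45/227=0.1982, 112/227=0.4934
Σ p₁ᵢp₂ᵢ = 0.001779 + 0.043589 + 0.010680 + 0.037955 + 0.010509 = 0.104512
Σp_1ᵢ² = 0.4043² + 0.3191² + 0.0638² + 0.1915² + 0.0213² = 0.163458 + 0.101825 + 0.004070 + 0.036672 + 0.000454 = 0.306479
Σp_2ᵢ² = 0.0044² + 0.1366² + 0.1674² + 0.1982² + 0.4934² = 0.000019 + 0.018660 + 0.028023 + 0.039283 + 0.243444 = 0.329429
O = 0.104512 / √(0.306479 × 0.329429) = 0.104512 / 0.3177469 = 0.3289
O = 0.3289 < 0.6 → No.

No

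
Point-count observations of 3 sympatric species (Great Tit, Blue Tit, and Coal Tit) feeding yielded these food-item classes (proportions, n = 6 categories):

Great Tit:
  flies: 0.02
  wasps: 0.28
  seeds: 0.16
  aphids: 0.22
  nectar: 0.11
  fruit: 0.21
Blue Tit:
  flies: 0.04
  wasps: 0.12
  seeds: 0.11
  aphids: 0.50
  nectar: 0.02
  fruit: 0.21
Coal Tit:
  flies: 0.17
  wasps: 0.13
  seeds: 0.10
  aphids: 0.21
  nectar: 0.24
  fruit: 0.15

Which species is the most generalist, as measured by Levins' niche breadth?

Coal Tit

Σp_Greaᵢ² = 0.02² + 0.28² + 0.16² + 0.22² + 0.11² + 0.21² = 0.0004 + 0.0784 + 0.0256 + 0.0484 + 0.0121 + 0.0441 = 0.2090
B_Grea = 1 / 0.2090 = 4.7847
Σp_Blueᵢ² = 0.04² + 0.12² + 0.11² + 0.50² + 0.02² + 0.21² = 0.0016 + 0.0144 + 0.0121 + 0.2500 + 0.0004 + 0.0441 = 0.3226
B_Blue = 1 / 0.3226 = 3.0998
Σp_Coalᵢ² = 0.17² + 0.13² + 0.10² + 0.21² + 0.24² + 0.15² = 0.0289 + 0.0169 + 0.0100 + 0.0441 + 0.0576 + 0.0225 = 0.1800
B_Coal = 1 / 0.1800 = 5.5556
Highest B → broadest niche (most generalist): Coal Tit (B = 5.56).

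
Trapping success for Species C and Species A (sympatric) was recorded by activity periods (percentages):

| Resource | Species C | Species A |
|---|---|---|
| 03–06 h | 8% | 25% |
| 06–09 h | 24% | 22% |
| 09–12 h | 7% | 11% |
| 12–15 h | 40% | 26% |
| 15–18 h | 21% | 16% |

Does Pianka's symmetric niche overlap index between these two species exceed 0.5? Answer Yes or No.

Convert percentages to proportions (divide by 100).
Σ p₁ᵢp₂ᵢ = 0.0200 + 0.0528 + 0.0077 + 0.1040 + 0.0336 = 0.2181
Σp_1ᵢ² = 0.08² + 0.24² + 0.07² + 0.40² + 0.21² = 0.0064 + 0.0576 + 0.0049 + 0.1600 + 0.0441 = 0.2730
Σp_2ᵢ² = 0.25² + 0.22² + 0.11² + 0.26² + 0.16² = 0.0625 + 0.0484 + 0.0121 + 0.0676 + 0.0256 = 0.2162
O = 0.2181 / √(0.2730 × 0.2162) = 0.2181 / 0.24295 = 0.8977
O = 0.8977 > 0.5 → Yes.

Yes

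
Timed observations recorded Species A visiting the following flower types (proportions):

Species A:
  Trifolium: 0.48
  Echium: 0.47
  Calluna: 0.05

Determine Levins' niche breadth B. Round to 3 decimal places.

Σpᵢ² = 0.48² + 0.47² + 0.05² = 0.2304 + 0.2209 + 0.0025 = 0.4538
B = 1 / 0.4538 = 2.20361

2.204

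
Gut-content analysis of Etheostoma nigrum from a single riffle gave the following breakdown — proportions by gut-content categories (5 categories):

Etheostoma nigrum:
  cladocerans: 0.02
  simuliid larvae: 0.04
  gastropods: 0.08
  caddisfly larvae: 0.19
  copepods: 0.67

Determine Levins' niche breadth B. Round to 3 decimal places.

2.027

Σpᵢ² = 0.02² + 0.04² + 0.08² + 0.19² + 0.67² = 0.0004 + 0.0016 + 0.0064 + 0.0361 + 0.4489 = 0.4934
B = 1 / 0.4934 = 2.02675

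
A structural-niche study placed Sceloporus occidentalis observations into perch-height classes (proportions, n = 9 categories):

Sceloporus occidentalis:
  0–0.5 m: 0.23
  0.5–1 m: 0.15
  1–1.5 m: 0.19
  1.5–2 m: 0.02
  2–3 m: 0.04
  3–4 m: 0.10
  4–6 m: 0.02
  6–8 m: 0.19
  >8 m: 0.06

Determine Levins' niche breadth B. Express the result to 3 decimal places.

6.112

Σpᵢ² = 0.23² + 0.15² + 0.19² + 0.02² + 0.04² + 0.10² + 0.02² + 0.19² + 0.06² = 0.0529 + 0.0225 + 0.0361 + 0.0004 + 0.0016 + 0.0100 + 0.0004 + 0.0361 + 0.0036 = 0.1636
B = 1 / 0.1636 = 6.11247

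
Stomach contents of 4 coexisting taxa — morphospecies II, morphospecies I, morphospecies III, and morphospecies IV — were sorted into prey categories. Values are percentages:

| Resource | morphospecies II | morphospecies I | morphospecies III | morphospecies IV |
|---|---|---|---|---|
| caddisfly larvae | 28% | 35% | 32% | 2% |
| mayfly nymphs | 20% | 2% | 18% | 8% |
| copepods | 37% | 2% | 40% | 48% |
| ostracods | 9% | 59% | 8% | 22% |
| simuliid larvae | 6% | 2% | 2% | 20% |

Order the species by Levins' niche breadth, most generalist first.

Convert percentages to proportions (divide by 100).
Σp_IIᵢ² = 0.28² + 0.20² + 0.37² + 0.09² + 0.06² = 0.0784 + 0.0400 + 0.1369 + 0.0081 + 0.0036 = 0.2670
B_II = 1 / 0.2670 = 3.7453
Σp_Iᵢ² = 0.35² + 0.02² + 0.02² + 0.59² + 0.02² = 0.1225 + 0.0004 + 0.0004 + 0.3481 + 0.0004 = 0.4718
B_I = 1 / 0.4718 = 2.1195
Σp_IIIᵢ² = 0.32² + 0.18² + 0.40² + 0.08² + 0.02² = 0.1024 + 0.0324 + 0.1600 + 0.0064 + 0.0004 = 0.3016
B_III = 1 / 0.3016 = 3.3156
Σp_IVᵢ² = 0.02² + 0.08² + 0.48² + 0.22² + 0.20² = 0.0004 + 0.0064 + 0.2304 + 0.0484 + 0.0400 = 0.3256
B_IV = 1 / 0.3256 = 3.0713
Ranking by B (broadest → narrowest): morphospecies II (3.75) > morphospecies III (3.32) > morphospecies IV (3.07) > morphospecies I (2.12)

morphospecies II > morphospecies III > morphospecies IV > morphospecies I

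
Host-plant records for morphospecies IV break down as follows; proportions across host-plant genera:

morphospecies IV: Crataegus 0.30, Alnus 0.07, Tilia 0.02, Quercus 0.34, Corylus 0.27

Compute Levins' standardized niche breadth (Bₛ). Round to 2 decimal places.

0.63

Σpᵢ² = 0.30² + 0.07² + 0.02² + 0.34² + 0.27² = 0.0900 + 0.0049 + 0.0004 + 0.1156 + 0.0729 = 0.2838
B = 1 / 0.2838 = 3.5236
Bₛ = (B − 1)/(n − 1) = (3.5236 − 1)/(5 − 1) = 2.5236/4 = 0.6309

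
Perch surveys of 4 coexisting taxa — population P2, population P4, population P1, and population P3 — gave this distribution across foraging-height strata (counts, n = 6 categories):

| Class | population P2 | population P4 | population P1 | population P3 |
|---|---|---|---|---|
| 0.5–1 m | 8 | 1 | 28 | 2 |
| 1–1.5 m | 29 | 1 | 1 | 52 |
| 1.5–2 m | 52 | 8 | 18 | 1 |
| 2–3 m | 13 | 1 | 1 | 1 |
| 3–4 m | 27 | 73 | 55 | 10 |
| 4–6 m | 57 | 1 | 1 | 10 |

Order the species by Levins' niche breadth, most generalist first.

population P2 > population P1 > population P3 > population P4

Proportions for population P2 (n=186): 8/186=0.0430, 29/186=0.1559, 52/186=0.2796, 13/186=0.0699, 27/186=0.1452, 57/186=0.3065
Proportions for population P4 (n=85): 1/85=0.0118, 1/85=0.0118, 8/85=0.0941, 1/85=0.0118, 73/85=0.8588, 1/85=0.0118
Proportions for population P1 (n=104): 28/104=0.2692, 1/104=0.0096, 18/104=0.1731, 1/104=0.0096, 55/104=0.5288, 1/104=0.0096
Proportions for population P3 (n=76): 2/76=0.0263, 52/76=0.6842, 1/76=0.0132, 1/76=0.0132, 10/76=0.1316, 10/76=0.1316
Σp_P2ᵢ² = 0.0430² + 0.1559² + 0.2796² + 0.0699² + 0.1452² + 0.3065² = 0.001849 + 0.024305 + 0.078176 + 0.004886 + 0.021083 + 0.093942 = 0.224241
B_P2 = 1 / 0.224241 = 4.4595
Σp_P4ᵢ² = 0.0118² + 0.0118² + 0.0941² + 0.0118² + 0.8588² + 0.0118² = 0.000139 + 0.000139 + 0.008855 + 0.000139 + 0.737537 + 0.000139 = 0.746948
B_P4 = 1 / 0.746948 = 1.3388
Σp_P1ᵢ² = 0.2692² + 0.0096² + 0.1731² + 0.0096² + 0.5288² + 0.0096² = 0.072469 + 0.000092 + 0.029964 + 0.000092 + 0.279629 + 0.000092 = 0.382338
B_P1 = 1 / 0.382338 = 2.6155
Σp_P3ᵢ² = 0.0263² + 0.6842² + 0.0132² + 0.0132² + 0.1316² + 0.1316² = 0.000692 + 0.468130 + 0.000174 + 0.000174 + 0.017319 + 0.017319 = 0.503808
B_P3 = 1 / 0.503808 = 1.9849
Ranking by B (broadest → narrowest): population P2 (4.46) > population P1 (2.62) > population P3 (1.98) > population P4 (1.34)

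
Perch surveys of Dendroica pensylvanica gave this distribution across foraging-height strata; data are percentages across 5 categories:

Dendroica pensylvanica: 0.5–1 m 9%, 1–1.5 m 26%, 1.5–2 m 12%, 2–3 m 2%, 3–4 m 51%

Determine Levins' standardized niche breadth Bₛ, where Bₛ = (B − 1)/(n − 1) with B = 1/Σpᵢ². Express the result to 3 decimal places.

0.463

Convert percentages to proportions (divide by 100).
Σpᵢ² = 0.09² + 0.26² + 0.12² + 0.02² + 0.51² = 0.0081 + 0.0676 + 0.0144 + 0.0004 + 0.2601 = 0.3506
B = 1 / 0.3506 = 2.85225
Bₛ = (B − 1)/(n − 1) = (2.85225 − 1)/(5 − 1) = 1.85225/4 = 0.46306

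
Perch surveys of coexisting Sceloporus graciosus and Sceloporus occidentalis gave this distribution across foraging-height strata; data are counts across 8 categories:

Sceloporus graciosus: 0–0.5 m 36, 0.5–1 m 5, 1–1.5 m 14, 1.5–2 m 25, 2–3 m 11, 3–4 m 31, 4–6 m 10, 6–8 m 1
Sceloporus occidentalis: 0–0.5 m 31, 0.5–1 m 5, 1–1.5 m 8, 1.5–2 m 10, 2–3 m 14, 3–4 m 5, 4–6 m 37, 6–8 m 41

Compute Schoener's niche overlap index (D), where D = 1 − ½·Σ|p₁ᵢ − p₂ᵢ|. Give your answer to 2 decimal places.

Proportions for Sceloporus graciosus (n=133): 36/133=0.2707, 5/133=0.0376, 14/133=0.1053, 25/133=0.1880, 11/133=0.0827, 31/133=0.2331, 10/133=0.0752, 1/133=0.0075
Proportions for Sceloporus occidentalis (n=151): 31/151=0.2053, 5/151=0.0331, 8/151=0.0530, 10/151=0.0662, 14/151=0.0927, 5/151=0.0331, 37/151=0.2450, 41/151=0.2715
Σ|p₁ᵢ − p₂ᵢ| = 0.0654 + 0.0045 + 0.0523 + 0.1218 + 0.0100 + 0.2000 + 0.1698 + 0.2640 = 0.8878
D = 1 − ½ × 0.8878 = 1 − 0.44390 = 0.55610

0.56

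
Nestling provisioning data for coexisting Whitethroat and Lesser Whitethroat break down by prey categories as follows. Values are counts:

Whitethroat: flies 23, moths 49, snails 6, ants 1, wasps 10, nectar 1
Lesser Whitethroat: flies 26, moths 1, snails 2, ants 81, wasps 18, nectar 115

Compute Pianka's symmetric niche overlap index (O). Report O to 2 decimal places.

Proportions for Whitethroat (n=90): 23/90=0.2556, 49/90=0.5444, 6/90=0.0667, 1/90=0.0111, 10/90=0.1111, 1/90=0.0111
Proportions for Lesser Whitethroat (n=243): 26/243=0.1070, 1/243=0.0041, 2/243=0.0082, 81/243=0.3333, 18/243=0.0741, 115/243=0.4733
Σ p₁ᵢp₂ᵢ = 0.027349 + 0.002232 + 0.000547 + 0.003700 + 0.008233 + 0.005254 = 0.047315
Σp_1ᵢ² = 0.2556² + 0.5444² + 0.0667² + 0.0111² + 0.1111² + 0.0111² = 0.065331 + 0.296371 + 0.004449 + 0.000123 + 0.012343 + 0.000123 = 0.378740
Σp_2ᵢ² = 0.1070² + 0.0041² + 0.0082² + 0.3333² + 0.0741² + 0.4733² = 0.011449 + 0.000017 + 0.000067 + 0.111089 + 0.005491 + 0.224013 = 0.352126
O = 0.047315 / √(0.378740 × 0.352126) = 0.047315 / 0.3651906 = 0.1296

0.13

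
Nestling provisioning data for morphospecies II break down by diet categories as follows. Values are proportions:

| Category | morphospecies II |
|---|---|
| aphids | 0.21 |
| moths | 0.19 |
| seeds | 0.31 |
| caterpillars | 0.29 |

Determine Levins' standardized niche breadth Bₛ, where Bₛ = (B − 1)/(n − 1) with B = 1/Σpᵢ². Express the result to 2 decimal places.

Σpᵢ² = 0.21² + 0.19² + 0.31² + 0.29² = 0.0441 + 0.0361 + 0.0961 + 0.0841 = 0.2604
B = 1 / 0.2604 = 3.8402
Bₛ = (B − 1)/(n − 1) = (3.8402 − 1)/(4 − 1) = 2.8402/3 = 0.9467

0.95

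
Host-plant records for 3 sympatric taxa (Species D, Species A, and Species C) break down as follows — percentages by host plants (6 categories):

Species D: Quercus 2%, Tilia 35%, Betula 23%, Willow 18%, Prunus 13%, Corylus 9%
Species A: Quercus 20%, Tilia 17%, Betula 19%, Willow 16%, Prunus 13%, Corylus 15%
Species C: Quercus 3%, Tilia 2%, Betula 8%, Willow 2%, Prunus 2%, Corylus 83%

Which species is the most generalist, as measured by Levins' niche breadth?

Species A

Convert percentages to proportions (divide by 100).
Σp_Dᵢ² = 0.02² + 0.35² + 0.23² + 0.18² + 0.13² + 0.09² = 0.0004 + 0.1225 + 0.0529 + 0.0324 + 0.0169 + 0.0081 = 0.2332
B_D = 1 / 0.2332 = 4.2882
Σp_Aᵢ² = 0.20² + 0.17² + 0.19² + 0.16² + 0.13² + 0.15² = 0.0400 + 0.0289 + 0.0361 + 0.0256 + 0.0169 + 0.0225 = 0.1700
B_A = 1 / 0.1700 = 5.8824
Σp_Cᵢ² = 0.03² + 0.02² + 0.08² + 0.02² + 0.02² + 0.83² = 0.0009 + 0.0004 + 0.0064 + 0.0004 + 0.0004 + 0.6889 = 0.6974
B_C = 1 / 0.6974 = 1.4339
Highest B → broadest niche (most generalist): Species A (B = 5.88).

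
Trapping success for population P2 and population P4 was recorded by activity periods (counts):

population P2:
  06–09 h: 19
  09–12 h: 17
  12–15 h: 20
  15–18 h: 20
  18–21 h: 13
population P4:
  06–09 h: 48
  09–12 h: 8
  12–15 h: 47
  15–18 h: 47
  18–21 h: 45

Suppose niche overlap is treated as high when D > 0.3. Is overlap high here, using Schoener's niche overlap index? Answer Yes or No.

Proportions for population P2 (n=89): 19/89=0.2135, 17/89=0.1910, 20/89=0.2247, 20/89=0.2247, 13/89=0.1461
Proportions for population P4 (n=195): 48/195=0.2462, 8/195=0.0410, 47/195=0.2410, 47/195=0.2410, 45/195=0.2308
Σ|p₁ᵢ − p₂ᵢ| = 0.0327 + 0.1500 + 0.0163 + 0.0163 + 0.0847 = 0.3000
D = 1 − ½ × 0.3000 = 1 − 0.15000 = 0.85000
D = 0.85000 > 0.3 → Yes.

Yes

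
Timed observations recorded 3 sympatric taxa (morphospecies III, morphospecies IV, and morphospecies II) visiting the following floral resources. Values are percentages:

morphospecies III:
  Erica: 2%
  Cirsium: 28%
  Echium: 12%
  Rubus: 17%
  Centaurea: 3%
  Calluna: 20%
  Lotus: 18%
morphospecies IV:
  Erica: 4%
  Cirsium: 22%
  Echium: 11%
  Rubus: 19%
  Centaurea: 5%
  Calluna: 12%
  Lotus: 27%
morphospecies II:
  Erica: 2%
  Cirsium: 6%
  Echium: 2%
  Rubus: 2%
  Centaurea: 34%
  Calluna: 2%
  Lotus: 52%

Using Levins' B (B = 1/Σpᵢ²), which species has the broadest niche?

Convert percentages to proportions (divide by 100).
Σp_IIIᵢ² = 0.02² + 0.28² + 0.12² + 0.17² + 0.03² + 0.20² + 0.18² = 0.0004 + 0.0784 + 0.0144 + 0.0289 + 0.0009 + 0.0400 + 0.0324 = 0.1954
B_III = 1 / 0.1954 = 5.1177
Σp_IVᵢ² = 0.04² + 0.22² + 0.11² + 0.19² + 0.05² + 0.12² + 0.27² = 0.0016 + 0.0484 + 0.0121 + 0.0361 + 0.0025 + 0.0144 + 0.0729 = 0.1880
B_IV = 1 / 0.1880 = 5.3191
Σp_IIᵢ² = 0.02² + 0.06² + 0.02² + 0.02² + 0.34² + 0.02² + 0.52² = 0.0004 + 0.0036 + 0.0004 + 0.0004 + 0.1156 + 0.0004 + 0.2704 = 0.3912
B_II = 1 / 0.3912 = 2.5562
Highest B → broadest niche (most generalist): morphospecies IV (B = 5.32).

morphospecies IV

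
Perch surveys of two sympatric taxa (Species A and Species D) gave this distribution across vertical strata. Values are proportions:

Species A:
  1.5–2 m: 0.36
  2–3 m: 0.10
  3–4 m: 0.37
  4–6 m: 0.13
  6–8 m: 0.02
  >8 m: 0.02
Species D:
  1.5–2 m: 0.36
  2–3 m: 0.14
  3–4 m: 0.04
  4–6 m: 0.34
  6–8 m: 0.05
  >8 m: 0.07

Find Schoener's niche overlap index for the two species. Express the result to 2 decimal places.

0.67

Σ|p₁ᵢ − p₂ᵢ| = 0.00 + 0.04 + 0.33 + 0.21 + 0.03 + 0.05 = 0.66
D = 1 − ½ × 0.66 = 1 − 0.330 = 0.6700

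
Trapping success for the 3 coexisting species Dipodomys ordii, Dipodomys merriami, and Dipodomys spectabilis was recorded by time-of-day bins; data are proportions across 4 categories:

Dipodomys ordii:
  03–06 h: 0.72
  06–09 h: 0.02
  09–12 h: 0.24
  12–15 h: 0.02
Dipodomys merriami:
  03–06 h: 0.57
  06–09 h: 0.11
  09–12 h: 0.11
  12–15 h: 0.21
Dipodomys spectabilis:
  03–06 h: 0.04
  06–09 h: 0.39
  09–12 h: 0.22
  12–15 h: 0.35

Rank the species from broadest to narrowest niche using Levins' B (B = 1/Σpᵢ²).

Σp_ordiᵢ² = 0.72² + 0.02² + 0.24² + 0.02² = 0.5184 + 0.0004 + 0.0576 + 0.0004 = 0.5768
B_ordi = 1 / 0.5768 = 1.7337
Σp_merrᵢ² = 0.57² + 0.11² + 0.11² + 0.21² = 0.3249 + 0.0121 + 0.0121 + 0.0441 = 0.3932
B_merr = 1 / 0.3932 = 2.5432
Σp_specᵢ² = 0.04² + 0.39² + 0.22² + 0.35² = 0.0016 + 0.1521 + 0.0484 + 0.1225 = 0.3246
B_spec = 1 / 0.3246 = 3.0807
Ranking by B (broadest → narrowest): Dipodomys spectabilis (3.08) > Dipodomys merriami (2.54) > Dipodomys ordii (1.73)

Dipodomys spectabilis > Dipodomys merriami > Dipodomys ordii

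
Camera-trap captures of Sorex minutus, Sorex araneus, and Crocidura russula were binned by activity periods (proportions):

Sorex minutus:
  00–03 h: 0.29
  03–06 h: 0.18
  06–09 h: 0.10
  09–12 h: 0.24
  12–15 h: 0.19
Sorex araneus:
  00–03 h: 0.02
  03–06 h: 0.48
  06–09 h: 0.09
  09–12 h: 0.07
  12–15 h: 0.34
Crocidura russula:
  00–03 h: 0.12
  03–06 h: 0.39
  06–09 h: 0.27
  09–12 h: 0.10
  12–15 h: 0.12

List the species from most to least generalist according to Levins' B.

Σp_minuᵢ² = 0.29² + 0.18² + 0.10² + 0.24² + 0.19² = 0.0841 + 0.0324 + 0.0100 + 0.0576 + 0.0361 = 0.2202
B_minu = 1 / 0.2202 = 4.5413
Σp_aranᵢ² = 0.02² + 0.48² + 0.09² + 0.07² + 0.34² = 0.0004 + 0.2304 + 0.0081 + 0.0049 + 0.1156 = 0.3594
B_aran = 1 / 0.3594 = 2.7824
Σp_russᵢ² = 0.12² + 0.39² + 0.27² + 0.10² + 0.12² = 0.0144 + 0.1521 + 0.0729 + 0.0100 + 0.0144 = 0.2638
B_russ = 1 / 0.2638 = 3.7908
Ranking by B (broadest → narrowest): Sorex minutus (4.54) > Crocidura russula (3.79) > Sorex araneus (2.78)

Sorex minutus > Crocidura russula > Sorex araneus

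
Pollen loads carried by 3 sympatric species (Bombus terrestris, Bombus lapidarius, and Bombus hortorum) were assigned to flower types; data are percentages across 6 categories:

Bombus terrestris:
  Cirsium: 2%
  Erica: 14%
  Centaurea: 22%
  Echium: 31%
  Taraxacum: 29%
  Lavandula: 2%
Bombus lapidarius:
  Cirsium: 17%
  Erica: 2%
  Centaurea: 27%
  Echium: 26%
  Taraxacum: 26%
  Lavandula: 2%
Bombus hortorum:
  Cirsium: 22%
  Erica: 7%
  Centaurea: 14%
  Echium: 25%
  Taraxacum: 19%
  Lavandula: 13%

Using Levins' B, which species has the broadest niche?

Convert percentages to proportions (divide by 100).
Σp_terrᵢ² = 0.02² + 0.14² + 0.22² + 0.31² + 0.29² + 0.02² = 0.0004 + 0.0196 + 0.0484 + 0.0961 + 0.0841 + 0.0004 = 0.2490
B_terr = 1 / 0.2490 = 4.0161
Σp_lapiᵢ² = 0.17² + 0.02² + 0.27² + 0.26² + 0.26² + 0.02² = 0.0289 + 0.0004 + 0.0729 + 0.0676 + 0.0676 + 0.0004 = 0.2378
B_lapi = 1 / 0.2378 = 4.2052
Σp_hortᵢ² = 0.22² + 0.07² + 0.14² + 0.25² + 0.19² + 0.13² = 0.0484 + 0.0049 + 0.0196 + 0.0625 + 0.0361 + 0.0169 = 0.1884
B_hort = 1 / 0.1884 = 5.3079
Highest B → broadest niche (most generalist): Bombus hortorum (B = 5.31).

Bombus hortorum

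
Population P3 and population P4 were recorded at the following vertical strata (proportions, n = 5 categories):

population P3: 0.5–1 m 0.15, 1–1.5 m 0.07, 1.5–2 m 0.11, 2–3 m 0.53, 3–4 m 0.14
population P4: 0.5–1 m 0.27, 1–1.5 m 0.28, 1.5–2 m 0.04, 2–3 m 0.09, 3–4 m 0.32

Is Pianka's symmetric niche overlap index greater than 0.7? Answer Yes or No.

Σ p₁ᵢp₂ᵢ = 0.0405 + 0.0196 + 0.0044 + 0.0477 + 0.0448 = 0.1570
Σp_1ᵢ² = 0.15² + 0.07² + 0.11² + 0.53² + 0.14² = 0.0225 + 0.0049 + 0.0121 + 0.2809 + 0.0196 = 0.3400
Σp_2ᵢ² = 0.27² + 0.28² + 0.04² + 0.09² + 0.32² = 0.0729 + 0.0784 + 0.0016 + 0.0081 + 0.1024 = 0.2634
O = 0.1570 / √(0.3400 × 0.2634) = 0.1570 / 0.29926 = 0.5246
O = 0.5246 < 0.7 → No.

No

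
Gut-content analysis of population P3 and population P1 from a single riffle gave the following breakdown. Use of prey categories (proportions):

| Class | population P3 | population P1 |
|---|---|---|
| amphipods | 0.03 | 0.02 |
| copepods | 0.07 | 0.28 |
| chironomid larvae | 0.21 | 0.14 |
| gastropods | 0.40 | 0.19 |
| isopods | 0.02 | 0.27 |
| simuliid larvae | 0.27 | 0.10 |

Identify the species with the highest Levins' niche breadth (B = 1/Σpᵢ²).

population P1

Σp_P3ᵢ² = 0.03² + 0.07² + 0.21² + 0.40² + 0.02² + 0.27² = 0.0009 + 0.0049 + 0.0441 + 0.1600 + 0.0004 + 0.0729 = 0.2832
B_P3 = 1 / 0.2832 = 3.5311
Σp_P1ᵢ² = 0.02² + 0.28² + 0.14² + 0.19² + 0.27² + 0.10² = 0.0004 + 0.0784 + 0.0196 + 0.0361 + 0.0729 + 0.0100 = 0.2174
B_P1 = 1 / 0.2174 = 4.5998
Highest B → broadest niche (most generalist): population P1 (B = 4.60).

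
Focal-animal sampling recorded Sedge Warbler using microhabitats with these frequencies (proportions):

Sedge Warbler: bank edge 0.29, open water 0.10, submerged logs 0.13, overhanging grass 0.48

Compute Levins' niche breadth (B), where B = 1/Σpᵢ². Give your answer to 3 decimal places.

2.929

Σpᵢ² = 0.29² + 0.10² + 0.13² + 0.48² = 0.0841 + 0.0100 + 0.0169 + 0.2304 = 0.3414
B = 1 / 0.3414 = 2.92912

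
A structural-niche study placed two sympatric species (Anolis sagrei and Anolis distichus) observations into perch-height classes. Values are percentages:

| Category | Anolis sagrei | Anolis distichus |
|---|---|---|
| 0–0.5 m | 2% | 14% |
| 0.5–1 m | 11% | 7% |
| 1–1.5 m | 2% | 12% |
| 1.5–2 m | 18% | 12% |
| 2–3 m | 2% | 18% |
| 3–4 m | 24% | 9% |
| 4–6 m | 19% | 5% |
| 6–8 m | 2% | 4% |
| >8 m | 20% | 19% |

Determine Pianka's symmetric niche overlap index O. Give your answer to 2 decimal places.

Convert percentages to proportions (divide by 100).
Σ p₁ᵢp₂ᵢ = 0.0028 + 0.0077 + 0.0024 + 0.0216 + 0.0036 + 0.0216 + 0.0095 + 0.0008 + 0.0380 = 0.1080
Σp_1ᵢ² = 0.02² + 0.11² + 0.02² + 0.18² + 0.02² + 0.24² + 0.19² + 0.02² + 0.20² = 0.0004 + 0.0121 + 0.0004 + 0.0324 + 0.0004 + 0.0576 + 0.0361 + 0.0004 + 0.0400 = 0.1798
Σp_2ᵢ² = 0.14² + 0.07² + 0.12² + 0.12² + 0.18² + 0.09² + 0.05² + 0.04² + 0.19² = 0.0196 + 0.0049 + 0.0144 + 0.0144 + 0.0324 + 0.0081 + 0.0025 + 0.0016 + 0.0361 = 0.1340
O = 0.1080 / √(0.1798 × 0.1340) = 0.1080 / 0.15522 = 0.6958

0.70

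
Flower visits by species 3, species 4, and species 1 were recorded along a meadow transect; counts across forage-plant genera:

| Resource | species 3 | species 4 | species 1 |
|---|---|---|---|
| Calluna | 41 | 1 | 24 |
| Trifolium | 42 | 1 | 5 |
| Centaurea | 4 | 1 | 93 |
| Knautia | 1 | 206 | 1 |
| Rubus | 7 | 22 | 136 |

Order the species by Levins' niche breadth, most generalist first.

Proportions for species 3 (n=95): 41/95=0.4316, 42/95=0.4421, 4/95=0.0421, 1/95=0.0105, 7/95=0.0737
Proportions for species 4 (n=231): 1/231=0.0043, 1/231=0.0043, 1/231=0.0043, 206/231=0.8918, 22/231=0.0952
Proportions for species 1 (n=259): 24/259=0.0927, 5/259=0.0193, 93/259=0.3591, 1/259=0.0039, 136/259=0.5251
Σp_3ᵢ² = 0.4316² + 0.4421² + 0.0421² + 0.0105² + 0.0737² = 0.186279 + 0.195452 + 0.001772 + 0.000110 + 0.005432 = 0.389045
B_3 = 1 / 0.389045 = 2.5704
Σp_4ᵢ² = 0.0043² + 0.0043² + 0.0043² + 0.8918² + 0.0952² = 0.000018 + 0.000018 + 0.000018 + 0.795307 + 0.009063 = 0.804424
B_4 = 1 / 0.804424 = 1.2431
Σp_1ᵢ² = 0.0927² + 0.0193² + 0.3591² + 0.0039² + 0.5251² = 0.008593 + 0.000372 + 0.128953 + 0.000015 + 0.275730 = 0.413663
B_1 = 1 / 0.413663 = 2.4174
Ranking by B (broadest → narrowest): species 3 (2.57) > species 1 (2.42) > species 4 (1.24)

species 3 > species 1 > species 4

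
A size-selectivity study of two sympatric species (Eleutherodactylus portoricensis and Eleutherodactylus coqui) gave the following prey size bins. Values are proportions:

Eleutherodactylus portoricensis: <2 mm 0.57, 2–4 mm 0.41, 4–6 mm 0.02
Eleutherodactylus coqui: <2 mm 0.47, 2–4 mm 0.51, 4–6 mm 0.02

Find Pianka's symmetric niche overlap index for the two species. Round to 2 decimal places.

Σ p₁ᵢp₂ᵢ = 0.2679 + 0.2091 + 0.0004 = 0.4774
Σp_1ᵢ² = 0.57² + 0.41² + 0.02² = 0.3249 + 0.1681 + 0.0004 = 0.4934
Σp_2ᵢ² = 0.47² + 0.51² + 0.02² = 0.2209 + 0.2601 + 0.0004 = 0.4814
O = 0.4774 / √(0.4934 × 0.4814) = 0.4774 / 0.48736 = 0.9796

0.98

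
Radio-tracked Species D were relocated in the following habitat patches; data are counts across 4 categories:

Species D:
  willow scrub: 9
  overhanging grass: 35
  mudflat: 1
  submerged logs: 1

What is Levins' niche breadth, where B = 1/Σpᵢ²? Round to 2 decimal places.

Proportions for Species D (n=46): 9/46=0.1957, 35/46=0.7609, 1/46=0.0217, 1/46=0.0217
Σpᵢ² = 0.1957² + 0.7609² + 0.0217² + 0.0217² = 0.038298 + 0.578969 + 0.000471 + 0.000471 = 0.618209
B = 1 / 0.618209 = 1.6176

1.62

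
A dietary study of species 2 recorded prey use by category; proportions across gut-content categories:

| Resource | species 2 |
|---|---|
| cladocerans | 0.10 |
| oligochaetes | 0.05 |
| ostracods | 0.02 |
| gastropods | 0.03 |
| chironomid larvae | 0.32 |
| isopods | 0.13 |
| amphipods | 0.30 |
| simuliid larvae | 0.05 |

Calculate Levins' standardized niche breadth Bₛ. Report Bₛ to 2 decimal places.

Σpᵢ² = 0.10² + 0.05² + 0.02² + 0.03² + 0.32² + 0.13² + 0.30² + 0.05² = 0.0100 + 0.0025 + 0.0004 + 0.0009 + 0.1024 + 0.0169 + 0.0900 + 0.0025 = 0.2256
B = 1 / 0.2256 = 4.4326
Bₛ = (B − 1)/(n − 1) = (4.4326 − 1)/(8 − 1) = 3.4326/7 = 0.4904

0.49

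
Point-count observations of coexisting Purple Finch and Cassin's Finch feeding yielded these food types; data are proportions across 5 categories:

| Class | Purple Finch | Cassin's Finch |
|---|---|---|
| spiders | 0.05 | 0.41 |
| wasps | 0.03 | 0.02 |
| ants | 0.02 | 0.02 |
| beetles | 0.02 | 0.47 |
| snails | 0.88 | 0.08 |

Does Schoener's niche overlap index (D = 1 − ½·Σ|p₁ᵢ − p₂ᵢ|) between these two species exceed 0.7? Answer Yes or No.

Σ|p₁ᵢ − p₂ᵢ| = 0.36 + 0.01 + 0.00 + 0.45 + 0.80 = 1.62
D = 1 − ½ × 1.62 = 1 − 0.810 = 0.1900
D = 0.1900 < 0.7 → No.

No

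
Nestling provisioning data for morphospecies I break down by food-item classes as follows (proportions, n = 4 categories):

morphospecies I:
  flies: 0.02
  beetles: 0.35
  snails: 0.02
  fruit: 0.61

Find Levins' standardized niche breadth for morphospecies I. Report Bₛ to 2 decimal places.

0.34

Σpᵢ² = 0.02² + 0.35² + 0.02² + 0.61² = 0.0004 + 0.1225 + 0.0004 + 0.3721 = 0.4954
B = 1 / 0.4954 = 2.0186
Bₛ = (B − 1)/(n − 1) = (2.0186 − 1)/(4 − 1) = 1.0186/3 = 0.3395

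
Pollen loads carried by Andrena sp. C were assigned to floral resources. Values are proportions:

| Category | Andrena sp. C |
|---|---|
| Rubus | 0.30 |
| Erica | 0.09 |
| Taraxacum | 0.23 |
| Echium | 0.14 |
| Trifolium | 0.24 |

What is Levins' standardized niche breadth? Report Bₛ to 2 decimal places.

Σpᵢ² = 0.30² + 0.09² + 0.23² + 0.14² + 0.24² = 0.0900 + 0.0081 + 0.0529 + 0.0196 + 0.0576 = 0.2282
B = 1 / 0.2282 = 4.3821
Bₛ = (B − 1)/(n − 1) = (4.3821 − 1)/(5 − 1) = 3.3821/4 = 0.8455

0.85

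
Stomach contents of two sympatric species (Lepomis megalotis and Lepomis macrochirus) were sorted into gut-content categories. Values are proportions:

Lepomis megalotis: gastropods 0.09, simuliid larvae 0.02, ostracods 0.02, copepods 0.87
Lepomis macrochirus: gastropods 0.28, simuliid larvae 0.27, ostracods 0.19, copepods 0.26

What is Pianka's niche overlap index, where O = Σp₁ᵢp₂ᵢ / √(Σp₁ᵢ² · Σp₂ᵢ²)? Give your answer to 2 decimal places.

0.59

Σ p₁ᵢp₂ᵢ = 0.0252 + 0.0054 + 0.0038 + 0.2262 = 0.2606
Σp_1ᵢ² = 0.09² + 0.02² + 0.02² + 0.87² = 0.0081 + 0.0004 + 0.0004 + 0.7569 = 0.7658
Σp_2ᵢ² = 0.28² + 0.27² + 0.19² + 0.26² = 0.0784 + 0.0729 + 0.0361 + 0.0676 = 0.2550
O = 0.2606 / √(0.7658 × 0.2550) = 0.2606 / 0.44190 = 0.5897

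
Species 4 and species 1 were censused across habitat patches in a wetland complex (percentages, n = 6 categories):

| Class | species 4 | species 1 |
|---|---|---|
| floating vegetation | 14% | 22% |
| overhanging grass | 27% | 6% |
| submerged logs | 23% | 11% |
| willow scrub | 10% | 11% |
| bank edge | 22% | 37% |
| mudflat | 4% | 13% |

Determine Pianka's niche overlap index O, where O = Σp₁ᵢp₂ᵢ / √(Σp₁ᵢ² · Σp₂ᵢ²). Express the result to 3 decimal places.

0.782

Convert percentages to proportions (divide by 100).
Σ p₁ᵢp₂ᵢ = 0.0308 + 0.0162 + 0.0253 + 0.0110 + 0.0814 + 0.0052 = 0.1699
Σp_1ᵢ² = 0.14² + 0.27² + 0.23² + 0.10² + 0.22² + 0.04² = 0.0196 + 0.0729 + 0.0529 + 0.0100 + 0.0484 + 0.0016 = 0.2054
Σp_2ᵢ² = 0.22² + 0.06² + 0.11² + 0.11² + 0.37² + 0.13² = 0.0484 + 0.0036 + 0.0121 + 0.0121 + 0.1369 + 0.0169 = 0.2300
O = 0.1699 / √(0.2054 × 0.2300) = 0.1699 / 0.217352 = 0.78168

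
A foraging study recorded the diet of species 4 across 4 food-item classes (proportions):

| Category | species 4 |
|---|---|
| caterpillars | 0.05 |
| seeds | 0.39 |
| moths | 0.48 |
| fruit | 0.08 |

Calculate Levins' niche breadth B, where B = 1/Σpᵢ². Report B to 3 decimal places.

Σpᵢ² = 0.05² + 0.39² + 0.48² + 0.08² = 0.0025 + 0.1521 + 0.2304 + 0.0064 = 0.3914
B = 1 / 0.3914 = 2.55493

2.555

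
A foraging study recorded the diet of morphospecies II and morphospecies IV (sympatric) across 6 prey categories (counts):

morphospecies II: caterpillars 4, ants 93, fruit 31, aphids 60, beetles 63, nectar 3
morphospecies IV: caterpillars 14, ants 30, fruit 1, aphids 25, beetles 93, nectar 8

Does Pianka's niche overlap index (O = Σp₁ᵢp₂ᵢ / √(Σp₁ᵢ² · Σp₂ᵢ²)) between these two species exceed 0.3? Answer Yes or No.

Proportions for morphospecies II (n=254): 4/254=0.0157, 93/254=0.3661, 31/254=0.1220, 60/254=0.2362, 63/254=0.2480, 3/254=0.0118
Proportions for morphospecies IV (n=171): 14/171=0.0819, 30/171=0.1754, 1/171=0.0058, 25/171=0.1462, 93/171=0.5439, 8/171=0.0468
Σ p₁ᵢp₂ᵢ = 0.001286 + 0.064214 + 0.000708 + 0.034532 + 0.134887 + 0.000552 = 0.236179
Σp_1ᵢ² = 0.0157² + 0.3661² + 0.1220² + 0.2362² + 0.2480² + 0.0118² = 0.000246 + 0.134029 + 0.014884 + 0.055790 + 0.061504 + 0.000139 = 0.266592
Σp_2ᵢ² = 0.0819² + 0.1754² + 0.0058² + 0.1462² + 0.5439² + 0.0468² = 0.006708 + 0.030765 + 0.000034 + 0.021374 + 0.295827 + 0.002190 = 0.356898
O = 0.236179 / √(0.266592 × 0.356898) = 0.236179 / 0.3084577 = 0.7657
O = 0.7657 > 0.3 → Yes.

Yes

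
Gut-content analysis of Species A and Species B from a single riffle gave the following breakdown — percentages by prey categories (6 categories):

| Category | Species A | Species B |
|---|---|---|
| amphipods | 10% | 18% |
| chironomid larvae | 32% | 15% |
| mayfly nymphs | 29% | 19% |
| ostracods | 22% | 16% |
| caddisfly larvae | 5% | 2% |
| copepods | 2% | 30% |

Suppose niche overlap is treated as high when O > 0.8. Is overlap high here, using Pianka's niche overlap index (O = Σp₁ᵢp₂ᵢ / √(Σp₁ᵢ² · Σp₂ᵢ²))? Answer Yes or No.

No

Convert percentages to proportions (divide by 100).
Σ p₁ᵢp₂ᵢ = 0.0180 + 0.0480 + 0.0551 + 0.0352 + 0.0010 + 0.0060 = 0.1633
Σp_1ᵢ² = 0.10² + 0.32² + 0.29² + 0.22² + 0.05² + 0.02² = 0.0100 + 0.1024 + 0.0841 + 0.0484 + 0.0025 + 0.0004 = 0.2478
Σp_2ᵢ² = 0.18² + 0.15² + 0.19² + 0.16² + 0.02² + 0.30² = 0.0324 + 0.0225 + 0.0361 + 0.0256 + 0.0004 + 0.0900 = 0.2070
O = 0.1633 / √(0.2478 × 0.2070) = 0.1633 / 0.22648 = 0.7210
O = 0.7210 < 0.8 → No.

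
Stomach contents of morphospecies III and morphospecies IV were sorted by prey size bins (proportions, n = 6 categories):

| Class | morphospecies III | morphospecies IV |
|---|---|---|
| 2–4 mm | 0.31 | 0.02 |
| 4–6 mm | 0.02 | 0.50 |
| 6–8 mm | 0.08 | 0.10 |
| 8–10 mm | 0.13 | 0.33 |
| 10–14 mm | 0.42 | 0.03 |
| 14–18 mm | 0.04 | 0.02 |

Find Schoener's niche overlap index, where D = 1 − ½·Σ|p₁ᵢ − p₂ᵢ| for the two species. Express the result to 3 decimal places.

Σ|p₁ᵢ − p₂ᵢ| = 0.29 + 0.48 + 0.02 + 0.20 + 0.39 + 0.02 = 1.40
D = 1 − ½ × 1.40 = 1 − 0.700 = 0.30000

0.300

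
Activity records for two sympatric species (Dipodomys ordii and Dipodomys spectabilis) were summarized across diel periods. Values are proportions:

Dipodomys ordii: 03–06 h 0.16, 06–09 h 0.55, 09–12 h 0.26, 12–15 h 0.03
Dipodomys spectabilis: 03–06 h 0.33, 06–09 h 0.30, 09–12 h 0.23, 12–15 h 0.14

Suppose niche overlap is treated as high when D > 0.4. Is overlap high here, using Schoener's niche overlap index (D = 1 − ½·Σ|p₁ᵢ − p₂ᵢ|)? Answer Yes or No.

Yes

Σ|p₁ᵢ − p₂ᵢ| = 0.17 + 0.25 + 0.03 + 0.11 = 0.56
D = 1 − ½ × 0.56 = 1 − 0.280 = 0.7200
D = 0.7200 > 0.4 → Yes.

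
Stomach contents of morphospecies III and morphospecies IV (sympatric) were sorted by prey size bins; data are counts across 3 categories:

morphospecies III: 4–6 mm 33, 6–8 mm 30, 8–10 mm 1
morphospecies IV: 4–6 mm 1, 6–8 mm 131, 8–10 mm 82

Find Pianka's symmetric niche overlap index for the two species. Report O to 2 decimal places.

0.59

Proportions for morphospecies III (n=64): 33/64=0.5156, 30/64=0.4688, 1/64=0.0156
Proportions for morphospecies IV (n=214): 1/214=0.0047, 131/214=0.6121, 82/214=0.3832
Σ p₁ᵢp₂ᵢ = 0.002423 + 0.286952 + 0.005978 = 0.295353
Σp_1ᵢ² = 0.5156² + 0.4688² + 0.0156² = 0.265843 + 0.219773 + 0.000243 = 0.485859
Σp_2ᵢ² = 0.0047² + 0.6121² + 0.3832² = 0.000022 + 0.374666 + 0.146842 = 0.521530
O = 0.295353 / √(0.485859 × 0.521530) = 0.295353 / 0.5033786 = 0.5867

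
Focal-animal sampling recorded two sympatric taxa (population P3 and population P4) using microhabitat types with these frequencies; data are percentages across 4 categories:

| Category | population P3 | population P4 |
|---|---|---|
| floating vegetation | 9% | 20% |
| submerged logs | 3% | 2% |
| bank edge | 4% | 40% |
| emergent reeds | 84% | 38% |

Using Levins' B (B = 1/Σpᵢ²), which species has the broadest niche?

population P4

Convert percentages to proportions (divide by 100).
Σp_P3ᵢ² = 0.09² + 0.03² + 0.04² + 0.84² = 0.0081 + 0.0009 + 0.0016 + 0.7056 = 0.7162
B_P3 = 1 / 0.7162 = 1.3963
Σp_P4ᵢ² = 0.20² + 0.02² + 0.40² + 0.38² = 0.0400 + 0.0004 + 0.1600 + 0.1444 = 0.3448
B_P4 = 1 / 0.3448 = 2.9002
Highest B → broadest niche (most generalist): population P4 (B = 2.90).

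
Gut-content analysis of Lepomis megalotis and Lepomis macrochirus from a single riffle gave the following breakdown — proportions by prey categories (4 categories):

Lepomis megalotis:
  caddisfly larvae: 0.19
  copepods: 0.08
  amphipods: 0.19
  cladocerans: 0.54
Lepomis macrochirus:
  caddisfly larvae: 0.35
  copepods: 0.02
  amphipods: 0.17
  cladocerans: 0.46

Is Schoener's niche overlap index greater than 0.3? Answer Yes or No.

Σ|p₁ᵢ − p₂ᵢ| = 0.16 + 0.06 + 0.02 + 0.08 = 0.32
D = 1 − ½ × 0.32 = 1 − 0.160 = 0.8400
D = 0.8400 > 0.3 → Yes.

Yes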